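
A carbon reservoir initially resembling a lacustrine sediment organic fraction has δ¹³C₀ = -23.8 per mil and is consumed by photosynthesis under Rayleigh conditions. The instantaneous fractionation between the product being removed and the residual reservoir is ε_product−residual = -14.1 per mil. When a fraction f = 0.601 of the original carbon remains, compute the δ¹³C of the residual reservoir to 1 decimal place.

Rayleigh residual: δ_res = (δ₀ + 1000)·f^(α−1) − 1000
α = ε/1000 + 1 = 0.98590, so α − 1 = -0.01410
f^(α−1) = 0.601^(-0.01410) = 1.007205
δ_res = (-23.8 + 1000) × 1.007205 − 1000 = 983.234 − 1000 = -16.77 per mil

-16.8 per mil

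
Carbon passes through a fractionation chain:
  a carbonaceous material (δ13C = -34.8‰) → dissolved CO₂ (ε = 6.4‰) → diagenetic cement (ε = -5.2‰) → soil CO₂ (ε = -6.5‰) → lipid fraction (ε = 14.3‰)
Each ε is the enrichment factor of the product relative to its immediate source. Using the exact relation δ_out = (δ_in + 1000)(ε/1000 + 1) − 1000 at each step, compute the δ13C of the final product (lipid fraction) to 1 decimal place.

step 1: δ = (-34.80 + 1000)·(6.4/1000 + 1) − 1000 = -28.62‰
step 2: δ = (-28.62 + 1000)·(-5.2/1000 + 1) − 1000 = -33.67‰
step 3: δ = (-33.67 + 1000)·(-6.5/1000 + 1) − 1000 = -39.96‰
step 4: δ = (-39.96 + 1000)·(14.3/1000 + 1) − 1000 = -26.23‰

-26.2‰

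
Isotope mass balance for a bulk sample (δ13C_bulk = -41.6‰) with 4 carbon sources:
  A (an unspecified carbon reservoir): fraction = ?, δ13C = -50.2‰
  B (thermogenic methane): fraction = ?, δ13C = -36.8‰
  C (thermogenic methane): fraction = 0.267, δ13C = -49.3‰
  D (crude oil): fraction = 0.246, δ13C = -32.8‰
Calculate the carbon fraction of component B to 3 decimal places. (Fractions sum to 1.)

0.304

Let f_B and f_A be the unknown fractions; fractions sum to 1 so f_B + f_A = 0.487.
Mass balance: Σ fᵢ·δᵢ = δ_bulk ⇒ f_B·(-36.8) + f_A·(-50.2) = -41.6 − (-21.232) = -20.368
Substitute f_A = 0.487 − f_B:
f_B·(-36.8 − -50.2) = -20.368 − 0.487×(-50.2) = 4.079
f_B = 4.079 / 13.4 = 0.3044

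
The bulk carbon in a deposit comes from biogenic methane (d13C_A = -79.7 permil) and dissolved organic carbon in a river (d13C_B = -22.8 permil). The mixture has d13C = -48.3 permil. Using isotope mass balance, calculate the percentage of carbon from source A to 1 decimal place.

44.8%

δ_mix = f_A·δ_A + (1 − f_A)·δ_B  ⇒  f_A = (δ_mix − δ_B)/(δ_A − δ_B)
f_A = (-48.3 − (-22.8)) / (-79.7 − (-22.8))
f_A = -25.5 / -56.9 = 0.4482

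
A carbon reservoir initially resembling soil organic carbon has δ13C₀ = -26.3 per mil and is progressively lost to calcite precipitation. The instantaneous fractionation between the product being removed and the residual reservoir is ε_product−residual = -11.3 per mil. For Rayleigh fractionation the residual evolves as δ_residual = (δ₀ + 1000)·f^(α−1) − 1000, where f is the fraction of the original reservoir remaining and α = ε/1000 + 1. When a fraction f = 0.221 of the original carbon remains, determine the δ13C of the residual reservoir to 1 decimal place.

-9.5 per mil

Rayleigh residual: δ_res = (δ₀ + 1000)·f^(α−1) − 1000
α = ε/1000 + 1 = 0.98870, so α − 1 = -0.01130
f^(α−1) = 0.221^(-0.01130) = 1.017205
δ_res = (-26.3 + 1000) × 1.017205 − 1000 = 990.452 − 1000 = -9.55 per mil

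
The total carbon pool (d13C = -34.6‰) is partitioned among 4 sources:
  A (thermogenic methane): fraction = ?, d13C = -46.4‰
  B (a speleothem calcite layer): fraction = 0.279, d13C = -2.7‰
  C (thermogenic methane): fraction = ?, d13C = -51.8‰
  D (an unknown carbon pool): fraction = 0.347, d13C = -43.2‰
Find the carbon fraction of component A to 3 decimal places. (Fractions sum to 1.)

0.096

Let f_A and f_C be the unknown fractions; fractions sum to 1 so f_A + f_C = 0.374.
Mass balance: Σ fᵢ·δᵢ = δ_bulk ⇒ f_A·(-46.4) + f_C·(-51.8) = -34.6 − (-15.744) = -18.856
Substitute f_C = 0.374 − f_A:
f_A·(-46.4 − -51.8) = -18.856 − 0.374×(-51.8) = 0.517
f_A = 0.517 / 5.4 = 0.0957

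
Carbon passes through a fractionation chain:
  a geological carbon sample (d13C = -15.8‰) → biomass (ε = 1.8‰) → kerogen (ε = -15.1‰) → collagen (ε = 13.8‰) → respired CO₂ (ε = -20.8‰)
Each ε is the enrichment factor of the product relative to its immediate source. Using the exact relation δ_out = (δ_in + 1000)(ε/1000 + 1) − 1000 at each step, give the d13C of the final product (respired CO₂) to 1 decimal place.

-36.0‰

step 1: δ = (-15.80 + 1000)·(1.8/1000 + 1) − 1000 = -14.03‰
step 2: δ = (-14.03 + 1000)·(-15.1/1000 + 1) − 1000 = -28.92‰
step 3: δ = (-28.92 + 1000)·(13.8/1000 + 1) − 1000 = -15.52‰
step 4: δ = (-15.52 + 1000)·(-20.8/1000 + 1) − 1000 = -35.99‰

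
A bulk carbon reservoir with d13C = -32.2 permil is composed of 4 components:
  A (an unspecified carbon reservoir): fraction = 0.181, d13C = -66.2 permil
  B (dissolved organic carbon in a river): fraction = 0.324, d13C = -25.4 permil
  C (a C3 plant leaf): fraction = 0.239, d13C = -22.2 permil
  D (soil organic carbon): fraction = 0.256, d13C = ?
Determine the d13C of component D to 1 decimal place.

-26.1 permil

Isotope mass balance: δ_bulk = Σ fᵢ·δᵢ.
-32.2 = 0.181×(-66.2) + 0.324×(-25.4) + 0.239×(-22.2) + 0.256×δ_D
0.256·δ_D = -32.2 − (-25.518) = -6.682
δ_D = -6.682 / 0.256 = -26.10 permil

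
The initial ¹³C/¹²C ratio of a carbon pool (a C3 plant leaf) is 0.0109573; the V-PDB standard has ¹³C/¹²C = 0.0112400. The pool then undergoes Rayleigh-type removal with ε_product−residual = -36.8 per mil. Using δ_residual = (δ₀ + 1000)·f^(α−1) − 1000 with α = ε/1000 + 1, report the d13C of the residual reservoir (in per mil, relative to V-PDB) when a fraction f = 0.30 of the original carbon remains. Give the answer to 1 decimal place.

19.0 per mil

δ₀ = (0.0109573/0.0112400 − 1)×1000 = (0.974849 − 1)×1000 = -25.151 per mil
α − 1 = ε/1000 = -0.0368
f^(α−1) = 0.30^(-0.0368) = 1.045302
δ_res = (-25.151 + 1000) × 1.045302 − 1000 = 1019.012 − 1000 = 19.01 per mil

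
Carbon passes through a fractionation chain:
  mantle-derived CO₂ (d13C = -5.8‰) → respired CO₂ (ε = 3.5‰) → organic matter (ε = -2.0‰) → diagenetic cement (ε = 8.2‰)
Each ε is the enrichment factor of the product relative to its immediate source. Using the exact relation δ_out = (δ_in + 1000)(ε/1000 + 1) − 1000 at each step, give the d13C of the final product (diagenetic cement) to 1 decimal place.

3.8‰

step 1: δ = (-5.80 + 1000)·(3.5/1000 + 1) − 1000 = -2.32‰
step 2: δ = (-2.32 + 1000)·(-2.0/1000 + 1) − 1000 = -4.32‰
step 3: δ = (-4.32 + 1000)·(8.2/1000 + 1) − 1000 = 3.85‰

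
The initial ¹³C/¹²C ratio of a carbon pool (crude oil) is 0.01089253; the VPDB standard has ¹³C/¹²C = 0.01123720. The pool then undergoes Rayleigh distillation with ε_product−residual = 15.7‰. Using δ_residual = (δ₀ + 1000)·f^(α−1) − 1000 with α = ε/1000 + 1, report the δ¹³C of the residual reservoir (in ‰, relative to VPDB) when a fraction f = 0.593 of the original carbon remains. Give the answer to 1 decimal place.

δ₀ = (0.01089253/0.01123720 − 1)×1000 = (0.969328 − 1)×1000 = -30.672‰
α − 1 = ε/1000 = 0.0157
f^(α−1) = 0.593^(0.0157) = 0.991829
δ_res = (-30.672 + 1000) × 0.991829 − 1000 = 961.408 − 1000 = -38.59‰

-38.6‰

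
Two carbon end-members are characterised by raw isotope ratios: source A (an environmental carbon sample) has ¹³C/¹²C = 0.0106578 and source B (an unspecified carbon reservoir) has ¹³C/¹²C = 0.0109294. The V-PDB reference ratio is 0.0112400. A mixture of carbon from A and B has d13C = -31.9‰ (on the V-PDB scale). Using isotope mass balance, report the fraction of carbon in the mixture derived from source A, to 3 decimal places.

0.177

δ_A = (0.0106578/0.0112400 − 1)×1000 = (0.948203 − 1)×1000 = -51.797‰
δ_B = (0.0109294/0.0112400 − 1)×1000 = (0.972367 − 1)×1000 = -27.633‰
f_A = (δ_mix − δ_B)/(δ_A − δ_B) = (-31.9 − (-27.633))/(-51.797 − (-27.633))
f_A = -4.267 / -24.164 = 0.1766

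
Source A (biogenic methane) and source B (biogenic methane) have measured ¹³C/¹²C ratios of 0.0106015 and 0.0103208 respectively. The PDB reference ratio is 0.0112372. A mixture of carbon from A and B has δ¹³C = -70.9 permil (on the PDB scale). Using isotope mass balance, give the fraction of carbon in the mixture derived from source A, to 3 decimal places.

δ_A = (0.0106015/0.0112372 − 1)×1000 = (0.943429 − 1)×1000 = -56.571 permil
δ_B = (0.0103208/0.0112372 − 1)×1000 = (0.918449 − 1)×1000 = -81.551 permil
f_A = (δ_mix − δ_B)/(δ_A − δ_B) = (-70.9 − (-81.551))/(-56.571 − (-81.551))
f_A = 10.651 / 24.980 = 0.4264

0.426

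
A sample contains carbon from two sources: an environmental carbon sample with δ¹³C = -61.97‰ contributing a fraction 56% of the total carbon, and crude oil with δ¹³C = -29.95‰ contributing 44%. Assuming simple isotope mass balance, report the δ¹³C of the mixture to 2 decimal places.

-47.88‰

δ_mix = f_A·δ_A + f_B·δ_B
δ_mix = 0.56 × (-61.97) + 0.44 × (-29.95)
δ_mix = -34.703 + -13.178 = -47.881‰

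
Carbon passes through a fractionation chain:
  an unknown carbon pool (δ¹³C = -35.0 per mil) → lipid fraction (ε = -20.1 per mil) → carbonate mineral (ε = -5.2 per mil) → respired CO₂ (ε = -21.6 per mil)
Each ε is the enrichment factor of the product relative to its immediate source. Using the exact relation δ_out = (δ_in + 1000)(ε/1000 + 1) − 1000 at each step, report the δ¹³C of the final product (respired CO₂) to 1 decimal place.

-79.6 per mil

step 1: δ = (-35.00 + 1000)·(-20.1/1000 + 1) − 1000 = -54.40 per mil
step 2: δ = (-54.40 + 1000)·(-5.2/1000 + 1) − 1000 = -59.31 per mil
step 3: δ = (-59.31 + 1000)·(-21.6/1000 + 1) − 1000 = -79.63 per mil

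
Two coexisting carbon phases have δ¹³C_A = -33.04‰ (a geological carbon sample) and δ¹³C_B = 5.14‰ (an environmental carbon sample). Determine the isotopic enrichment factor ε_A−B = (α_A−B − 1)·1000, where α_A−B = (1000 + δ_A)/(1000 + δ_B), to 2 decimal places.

-37.98‰

α_A−B = (1000 + -33.04) / (1000 + 5.14) = 966.96 / 1005.14 = 0.962015
ε_A−B = (0.962015 − 1) × 1000 = -37.985‰
(The approximation ε ≈ δ_A − δ_B would give -38.18‰.)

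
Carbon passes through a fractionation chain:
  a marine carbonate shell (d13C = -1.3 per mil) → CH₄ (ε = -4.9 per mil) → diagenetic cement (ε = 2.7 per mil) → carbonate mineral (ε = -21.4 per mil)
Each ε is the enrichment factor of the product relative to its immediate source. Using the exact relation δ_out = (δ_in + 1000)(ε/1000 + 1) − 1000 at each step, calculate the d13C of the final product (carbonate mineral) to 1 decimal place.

step 1: δ = (-1.30 + 1000)·(-4.9/1000 + 1) − 1000 = -6.19 per mil
step 2: δ = (-6.19 + 1000)·(2.7/1000 + 1) − 1000 = -3.51 per mil
step 3: δ = (-3.51 + 1000)·(-21.4/1000 + 1) − 1000 = -24.84 per mil

-24.8 per mil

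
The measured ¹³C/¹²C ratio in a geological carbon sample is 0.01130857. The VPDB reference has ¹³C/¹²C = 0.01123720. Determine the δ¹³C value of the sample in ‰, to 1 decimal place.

6.4‰

δ¹³C = (R_sample / R_standard − 1) × 1000
R_sample / R_standard = 0.01130857 / 0.01123720 = 1.006351
δ¹³C = (1.006351 − 1) × 1000 = 6.35‰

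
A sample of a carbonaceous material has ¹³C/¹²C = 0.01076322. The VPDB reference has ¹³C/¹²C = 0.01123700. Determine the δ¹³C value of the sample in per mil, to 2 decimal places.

-42.16 per mil

δ¹³C = (R_sample / R_standard − 1) × 1000
R_sample / R_standard = 0.01076322 / 0.01123700 = 0.957838
δ¹³C = (0.957838 − 1) × 1000 = -42.162 per mil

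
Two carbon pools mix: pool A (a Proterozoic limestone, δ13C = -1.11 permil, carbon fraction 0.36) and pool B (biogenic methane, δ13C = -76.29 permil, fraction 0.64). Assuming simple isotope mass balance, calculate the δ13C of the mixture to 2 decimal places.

-49.23 permil

δ_mix = f_A·δ_A + f_B·δ_B
δ_mix = 0.36 × (-1.11) + 0.64 × (-76.29)
δ_mix = -0.400 + -48.826 = -49.225 permil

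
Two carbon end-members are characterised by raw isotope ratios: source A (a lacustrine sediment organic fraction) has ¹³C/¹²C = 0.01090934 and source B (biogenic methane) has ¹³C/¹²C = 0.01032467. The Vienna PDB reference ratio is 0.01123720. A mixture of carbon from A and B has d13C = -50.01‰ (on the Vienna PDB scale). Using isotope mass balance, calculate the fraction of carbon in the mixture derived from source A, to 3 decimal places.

δ_A = (0.01090934/0.01123720 − 1)×1000 = (0.970824 − 1)×1000 = -29.176‰
δ_B = (0.01032467/0.01123720 − 1)×1000 = (0.918794 − 1)×1000 = -81.206‰
f_A = (δ_mix − δ_B)/(δ_A − δ_B) = (-50.01 − (-81.206))/(-29.176 − (-81.206))
f_A = 31.196 / 52.030 = 0.5996

0.600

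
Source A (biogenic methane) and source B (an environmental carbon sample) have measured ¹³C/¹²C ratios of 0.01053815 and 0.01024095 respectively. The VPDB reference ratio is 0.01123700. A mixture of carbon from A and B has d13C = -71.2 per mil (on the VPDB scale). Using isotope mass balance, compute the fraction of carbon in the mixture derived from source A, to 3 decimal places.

0.659

δ_A = (0.01053815/0.01123700 − 1)×1000 = (0.937808 − 1)×1000 = -62.192 per mil
δ_B = (0.01024095/0.01123700 − 1)×1000 = (0.911360 − 1)×1000 = -88.640 per mil
f_A = (δ_mix − δ_B)/(δ_A − δ_B) = (-71.2 − (-88.640))/(-62.192 − (-88.640))
f_A = 17.440 / 26.448 = 0.6594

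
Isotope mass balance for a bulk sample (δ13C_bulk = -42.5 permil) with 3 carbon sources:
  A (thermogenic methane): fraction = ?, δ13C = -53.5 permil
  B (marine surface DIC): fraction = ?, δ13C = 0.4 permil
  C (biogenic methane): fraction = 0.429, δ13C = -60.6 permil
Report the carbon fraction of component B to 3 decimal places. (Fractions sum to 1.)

0.261

Let f_B and f_A be the unknown fractions; fractions sum to 1 so f_B + f_A = 0.571.
Mass balance: Σ fᵢ·δᵢ = δ_bulk ⇒ f_B·(0.4) + f_A·(-53.5) = -42.5 − (-25.997) = -16.503
Substitute f_A = 0.571 − f_B:
f_B·(0.4 − -53.5) = -16.503 − 0.571×(-53.5) = 14.046
f_B = 14.046 / 53.9 = 0.2606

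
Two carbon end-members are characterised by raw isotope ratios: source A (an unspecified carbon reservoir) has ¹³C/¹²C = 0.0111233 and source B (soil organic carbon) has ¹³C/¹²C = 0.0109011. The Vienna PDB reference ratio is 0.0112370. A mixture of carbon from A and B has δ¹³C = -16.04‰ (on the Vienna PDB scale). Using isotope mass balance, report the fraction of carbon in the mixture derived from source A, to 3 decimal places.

δ_A = (0.0111233/0.0112370 − 1)×1000 = (0.989882 − 1)×1000 = -10.118‰
δ_B = (0.0109011/0.0112370 − 1)×1000 = (0.970108 − 1)×1000 = -29.892‰
f_A = (δ_mix − δ_B)/(δ_A − δ_B) = (-16.04 − (-29.892))/(-10.118 − (-29.892))
f_A = 13.852 / 19.774 = 0.7005

0.701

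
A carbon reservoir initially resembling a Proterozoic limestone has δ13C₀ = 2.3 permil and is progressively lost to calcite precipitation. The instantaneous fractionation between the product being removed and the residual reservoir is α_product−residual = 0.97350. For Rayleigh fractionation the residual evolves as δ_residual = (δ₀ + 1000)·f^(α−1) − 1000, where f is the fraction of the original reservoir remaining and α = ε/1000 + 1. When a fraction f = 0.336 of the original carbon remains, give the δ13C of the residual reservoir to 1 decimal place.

Rayleigh residual: δ_res = (δ₀ + 1000)·f^(α−1) − 1000
α − 1 = -0.02650
f^(α−1) = 0.336^(-0.02650) = 1.029324
δ_res = (2.3 + 1000) × 1.029324 − 1000 = 1031.691 − 1000 = 31.69 permil

31.7 permil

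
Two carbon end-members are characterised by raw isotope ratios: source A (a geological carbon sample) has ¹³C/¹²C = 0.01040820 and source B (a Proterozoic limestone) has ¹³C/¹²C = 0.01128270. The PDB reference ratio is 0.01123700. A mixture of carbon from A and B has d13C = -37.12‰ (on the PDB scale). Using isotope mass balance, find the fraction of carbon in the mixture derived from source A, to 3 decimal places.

0.529

δ_A = (0.01040820/0.01123700 − 1)×1000 = (0.926244 − 1)×1000 = -73.756‰
δ_B = (0.01128270/0.01123700 − 1)×1000 = (1.004067 − 1)×1000 = 4.067‰
f_A = (δ_mix − δ_B)/(δ_A − δ_B) = (-37.12 − (4.067))/(-73.756 − (4.067))
f_A = -41.187 / -77.823 = 0.5292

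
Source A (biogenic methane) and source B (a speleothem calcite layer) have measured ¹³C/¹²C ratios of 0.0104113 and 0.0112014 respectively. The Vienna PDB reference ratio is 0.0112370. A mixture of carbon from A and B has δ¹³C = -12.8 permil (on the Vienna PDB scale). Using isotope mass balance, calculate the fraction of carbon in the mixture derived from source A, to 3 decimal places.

δ_A = (0.0104113/0.0112370 − 1)×1000 = (0.926520 − 1)×1000 = -73.480 permil
δ_B = (0.0112014/0.0112370 − 1)×1000 = (0.996832 − 1)×1000 = -3.168 permil
f_A = (δ_mix − δ_B)/(δ_A − δ_B) = (-12.8 − (-3.168))/(-73.480 − (-3.168))
f_A = -9.632 / -70.312 = 0.1370

0.137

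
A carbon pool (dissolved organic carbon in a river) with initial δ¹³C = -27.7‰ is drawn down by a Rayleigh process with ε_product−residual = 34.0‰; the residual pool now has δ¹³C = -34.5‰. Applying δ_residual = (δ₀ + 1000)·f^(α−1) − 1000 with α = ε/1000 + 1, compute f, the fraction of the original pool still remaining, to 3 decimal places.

α − 1 = ε/1000 = 0.0340
(δ_res + 1000)/(δ₀ + 1000) = (-34.5 + 1000)/(-27.7 + 1000) = 965.5/972.3 = 0.993006
f = 0.993006^(1/0.0340) = exp(ln(0.993006)/0.0340) = exp(-0.00702/0.0340)
f = exp(-0.2064) = 0.8135

0.813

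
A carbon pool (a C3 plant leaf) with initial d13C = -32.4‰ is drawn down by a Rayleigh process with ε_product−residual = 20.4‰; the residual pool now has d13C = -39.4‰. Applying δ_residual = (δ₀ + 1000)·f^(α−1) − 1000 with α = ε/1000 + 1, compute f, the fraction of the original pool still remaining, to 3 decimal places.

0.701

α − 1 = ε/1000 = 0.0204
(δ_res + 1000)/(δ₀ + 1000) = (-39.4 + 1000)/(-32.4 + 1000) = 960.6/967.6 = 0.992766
f = 0.992766^(1/0.0204) = exp(ln(0.992766)/0.0204) = exp(-0.00726/0.0204)
f = exp(-0.3559) = 0.7005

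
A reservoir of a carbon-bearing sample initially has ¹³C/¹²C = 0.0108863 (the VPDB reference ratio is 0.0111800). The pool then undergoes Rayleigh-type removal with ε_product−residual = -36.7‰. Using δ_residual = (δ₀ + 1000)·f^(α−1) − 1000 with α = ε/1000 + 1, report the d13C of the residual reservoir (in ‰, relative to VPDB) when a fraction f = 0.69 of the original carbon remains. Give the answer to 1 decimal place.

-12.9‰

δ₀ = (0.0108863/0.0111800 − 1)×1000 = (0.973730 − 1)×1000 = -26.270‰
α − 1 = ε/1000 = -0.0367
f^(α−1) = 0.69^(-0.0367) = 1.013711
δ_res = (-26.270 + 1000) × 1.013711 − 1000 = 987.081 − 1000 = -12.92‰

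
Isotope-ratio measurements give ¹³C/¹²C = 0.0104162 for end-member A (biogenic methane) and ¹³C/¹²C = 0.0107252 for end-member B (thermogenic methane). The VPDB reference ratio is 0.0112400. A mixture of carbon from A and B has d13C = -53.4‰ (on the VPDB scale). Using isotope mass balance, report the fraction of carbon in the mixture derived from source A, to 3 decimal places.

0.276

δ_A = (0.0104162/0.0112400 − 1)×1000 = (0.926708 − 1)×1000 = -73.292‰
δ_B = (0.0107252/0.0112400 − 1)×1000 = (0.954199 − 1)×1000 = -45.801‰
f_A = (δ_mix − δ_B)/(δ_A − δ_B) = (-53.4 − (-45.801))/(-73.292 − (-45.801))
f_A = -7.599 / -27.491 = 0.2764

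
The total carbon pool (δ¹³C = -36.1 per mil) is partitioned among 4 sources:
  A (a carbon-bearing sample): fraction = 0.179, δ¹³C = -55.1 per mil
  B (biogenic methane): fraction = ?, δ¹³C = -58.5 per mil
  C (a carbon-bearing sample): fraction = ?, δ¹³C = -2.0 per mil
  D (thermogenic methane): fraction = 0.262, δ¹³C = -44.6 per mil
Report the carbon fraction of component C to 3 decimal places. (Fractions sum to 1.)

Let f_C and f_B be the unknown fractions; fractions sum to 1 so f_C + f_B = 0.559.
Mass balance: Σ fᵢ·δᵢ = δ_bulk ⇒ f_C·(-2.0) + f_B·(-58.5) = -36.1 − (-21.548) = -14.552
Substitute f_B = 0.559 − f_C:
f_C·(-2.0 − -58.5) = -14.552 − 0.559×(-58.5) = 18.150
f_C = 18.150 / 56.5 = 0.3212

0.321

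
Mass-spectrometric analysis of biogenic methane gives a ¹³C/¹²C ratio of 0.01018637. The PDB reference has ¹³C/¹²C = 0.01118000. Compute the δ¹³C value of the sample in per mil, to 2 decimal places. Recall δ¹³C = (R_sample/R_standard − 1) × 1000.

δ¹³C = (R_sample / R_standard − 1) × 1000
R_sample / R_standard = 0.01018637 / 0.01118000 = 0.911124
δ¹³C = (0.911124 − 1) × 1000 = -88.876 per mil

-88.88 per mil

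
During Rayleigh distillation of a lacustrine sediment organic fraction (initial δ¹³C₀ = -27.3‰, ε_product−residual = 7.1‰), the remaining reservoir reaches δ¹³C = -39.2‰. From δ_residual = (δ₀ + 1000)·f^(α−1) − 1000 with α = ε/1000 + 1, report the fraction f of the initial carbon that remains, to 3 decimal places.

0.177

α − 1 = ε/1000 = 0.0071
(δ_res + 1000)/(δ₀ + 1000) = (-39.2 + 1000)/(-27.3 + 1000) = 960.8/972.7 = 0.987766
f = 0.987766^(1/0.0071) = exp(ln(0.987766)/0.0071) = exp(-0.01231/0.0071)
f = exp(-1.7337) = 0.1766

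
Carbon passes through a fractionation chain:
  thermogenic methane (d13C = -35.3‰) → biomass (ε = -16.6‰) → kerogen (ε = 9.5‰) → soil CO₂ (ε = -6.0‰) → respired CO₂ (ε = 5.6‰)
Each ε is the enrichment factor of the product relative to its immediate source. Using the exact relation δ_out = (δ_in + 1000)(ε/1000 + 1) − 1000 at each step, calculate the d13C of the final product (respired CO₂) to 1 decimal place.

step 1: δ = (-35.30 + 1000)·(-16.6/1000 + 1) − 1000 = -51.31‰
step 2: δ = (-51.31 + 1000)·(9.5/1000 + 1) − 1000 = -42.30‰
step 3: δ = (-42.30 + 1000)·(-6.0/1000 + 1) − 1000 = -48.05‰
step 4: δ = (-48.05 + 1000)·(5.6/1000 + 1) − 1000 = -42.72‰

-42.7‰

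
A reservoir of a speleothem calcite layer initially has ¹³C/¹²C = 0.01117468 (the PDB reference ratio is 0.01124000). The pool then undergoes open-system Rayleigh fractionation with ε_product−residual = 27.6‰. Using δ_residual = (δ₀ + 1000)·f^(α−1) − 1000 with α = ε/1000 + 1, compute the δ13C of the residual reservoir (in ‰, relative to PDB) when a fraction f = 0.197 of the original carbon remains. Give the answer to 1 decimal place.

-49.4‰

δ₀ = (0.01117468/0.01124000 − 1)×1000 = (0.994189 − 1)×1000 = -5.811‰
α − 1 = ε/1000 = 0.0276
f^(α−1) = 0.197^(0.0276) = 0.956153
δ_res = (-5.811 + 1000) × 0.956153 − 1000 = 950.596 − 1000 = -49.40‰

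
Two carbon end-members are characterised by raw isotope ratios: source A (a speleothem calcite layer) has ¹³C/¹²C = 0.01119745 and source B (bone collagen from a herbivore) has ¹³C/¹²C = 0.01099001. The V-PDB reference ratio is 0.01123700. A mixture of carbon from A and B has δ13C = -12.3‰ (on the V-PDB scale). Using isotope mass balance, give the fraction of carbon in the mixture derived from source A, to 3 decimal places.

δ_A = (0.01119745/0.01123700 − 1)×1000 = (0.996480 − 1)×1000 = -3.520‰
δ_B = (0.01099001/0.01123700 − 1)×1000 = (0.978020 − 1)×1000 = -21.980‰
f_A = (δ_mix − δ_B)/(δ_A − δ_B) = (-12.3 − (-21.980))/(-3.520 − (-21.980))
f_A = 9.680 / 18.460 = 0.5244

0.524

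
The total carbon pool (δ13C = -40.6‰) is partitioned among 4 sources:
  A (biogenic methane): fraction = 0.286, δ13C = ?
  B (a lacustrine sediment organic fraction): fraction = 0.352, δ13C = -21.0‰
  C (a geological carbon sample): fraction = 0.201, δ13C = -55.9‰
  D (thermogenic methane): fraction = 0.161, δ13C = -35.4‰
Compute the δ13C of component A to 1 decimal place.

-56.9‰

Isotope mass balance: δ_bulk = Σ fᵢ·δᵢ.
-40.6 = 0.286×δ_A + 0.352×(-21.0) + 0.201×(-55.9) + 0.161×(-35.4)
0.286·δ_A = -40.6 − (-24.327) = -16.273
δ_A = -16.273 / 0.286 = -56.90‰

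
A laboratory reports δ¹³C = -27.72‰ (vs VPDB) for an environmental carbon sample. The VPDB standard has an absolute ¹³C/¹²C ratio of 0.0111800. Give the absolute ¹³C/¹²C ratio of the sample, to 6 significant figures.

R_sample = R_standard × (δ¹³C/1000 + 1)
R_sample = 0.0111800 × (-27.72/1000 + 1) = 0.0111800 × 0.972280
R_sample = 0.0108701

0.0108701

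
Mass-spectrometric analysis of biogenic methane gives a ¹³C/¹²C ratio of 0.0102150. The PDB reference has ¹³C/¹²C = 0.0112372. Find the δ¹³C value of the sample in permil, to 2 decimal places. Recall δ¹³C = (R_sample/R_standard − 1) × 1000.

-90.97 permil

δ¹³C = (R_sample / R_standard − 1) × 1000
R_sample / R_standard = 0.0102150 / 0.0112372 = 0.909034
δ¹³C = (0.909034 − 1) × 1000 = -90.966 permil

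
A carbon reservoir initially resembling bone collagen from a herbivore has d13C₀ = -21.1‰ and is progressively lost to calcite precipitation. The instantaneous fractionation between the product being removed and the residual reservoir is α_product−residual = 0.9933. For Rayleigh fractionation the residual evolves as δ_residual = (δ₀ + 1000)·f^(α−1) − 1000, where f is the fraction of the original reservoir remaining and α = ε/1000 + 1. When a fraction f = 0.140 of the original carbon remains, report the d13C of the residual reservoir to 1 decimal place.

-8.1‰

Rayleigh residual: δ_res = (δ₀ + 1000)·f^(α−1) − 1000
α − 1 = -0.00670
f^(α−1) = 0.140^(-0.00670) = 1.013260
δ_res = (-21.1 + 1000) × 1.013260 − 1000 = 991.880 − 1000 = -8.12‰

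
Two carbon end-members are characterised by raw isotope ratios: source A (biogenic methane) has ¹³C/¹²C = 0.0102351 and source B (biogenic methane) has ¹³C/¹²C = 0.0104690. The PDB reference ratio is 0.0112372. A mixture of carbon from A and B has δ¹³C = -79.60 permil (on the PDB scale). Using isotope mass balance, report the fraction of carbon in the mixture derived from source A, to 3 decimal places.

0.540

δ_A = (0.0102351/0.0112372 − 1)×1000 = (0.910823 − 1)×1000 = -89.177 permil
δ_B = (0.0104690/0.0112372 − 1)×1000 = (0.931638 − 1)×1000 = -68.362 permil
f_A = (δ_mix − δ_B)/(δ_A − δ_B) = (-79.60 − (-68.362))/(-89.177 − (-68.362))
f_A = -11.238 / -20.815 = 0.5399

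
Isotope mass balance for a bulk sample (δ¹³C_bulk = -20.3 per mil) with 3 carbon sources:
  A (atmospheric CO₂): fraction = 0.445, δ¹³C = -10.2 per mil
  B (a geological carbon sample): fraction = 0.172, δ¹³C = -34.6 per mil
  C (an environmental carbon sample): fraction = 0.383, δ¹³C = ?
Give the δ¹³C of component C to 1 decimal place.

Isotope mass balance: δ_bulk = Σ fᵢ·δᵢ.
-20.3 = 0.445×(-10.2) + 0.172×(-34.6) + 0.383×δ_C
0.383·δ_C = -20.3 − (-10.490) = -9.810
δ_C = -9.810 / 0.383 = -25.61 per mil

-25.6 per mil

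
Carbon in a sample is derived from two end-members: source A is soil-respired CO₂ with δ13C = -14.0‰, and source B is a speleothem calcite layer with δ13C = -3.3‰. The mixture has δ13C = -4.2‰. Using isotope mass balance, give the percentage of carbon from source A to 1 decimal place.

δ_mix = f_A·δ_A + (1 − f_A)·δ_B  ⇒  f_A = (δ_mix − δ_B)/(δ_A − δ_B)
f_A = (-4.2 − (-3.3)) / (-14.0 − (-3.3))
f_A = -0.9 / -10.7 = 0.0841

8.4%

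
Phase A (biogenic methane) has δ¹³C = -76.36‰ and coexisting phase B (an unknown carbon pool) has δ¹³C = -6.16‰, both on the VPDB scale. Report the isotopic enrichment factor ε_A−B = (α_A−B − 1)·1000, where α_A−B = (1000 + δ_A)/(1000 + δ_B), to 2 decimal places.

-70.64‰

α_A−B = (1000 + -76.36) / (1000 + -6.16) = 923.64 / 993.84 = 0.929365
ε_A−B = (0.929365 − 1) × 1000 = -70.635‰
(The approximation ε ≈ δ_A − δ_B would give -70.20‰.)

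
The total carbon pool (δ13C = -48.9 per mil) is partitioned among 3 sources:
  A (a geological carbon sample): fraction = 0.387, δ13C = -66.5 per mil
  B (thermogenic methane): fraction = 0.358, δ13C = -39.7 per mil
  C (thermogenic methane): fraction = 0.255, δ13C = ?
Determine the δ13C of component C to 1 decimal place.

Isotope mass balance: δ_bulk = Σ fᵢ·δᵢ.
-48.9 = 0.387×(-66.5) + 0.358×(-39.7) + 0.255×δ_C
0.255·δ_C = -48.9 − (-39.948) = -8.952
δ_C = -8.952 / 0.255 = -35.11 per mil

-35.1 per mil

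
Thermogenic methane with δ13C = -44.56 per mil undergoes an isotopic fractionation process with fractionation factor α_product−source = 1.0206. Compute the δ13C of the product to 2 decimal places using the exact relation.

δ_product = (δ_source + 1000)·α − 1000
δ_product = (-44.56 + 1000) × 1.0206 − 1000
δ_product = 975.122 − 1000 = -24.878 per mil

-24.88 per mil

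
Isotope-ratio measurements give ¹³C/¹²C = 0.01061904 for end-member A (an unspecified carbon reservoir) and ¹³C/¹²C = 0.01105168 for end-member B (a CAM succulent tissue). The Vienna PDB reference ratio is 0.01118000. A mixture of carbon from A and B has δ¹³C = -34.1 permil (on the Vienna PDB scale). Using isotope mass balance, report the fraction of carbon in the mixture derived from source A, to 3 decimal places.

δ_A = (0.01061904/0.01118000 − 1)×1000 = (0.949825 − 1)×1000 = -50.175 permil
δ_B = (0.01105168/0.01118000 − 1)×1000 = (0.988522 − 1)×1000 = -11.478 permil
f_A = (δ_mix − δ_B)/(δ_A − δ_B) = (-34.1 − (-11.478))/(-50.175 − (-11.478))
f_A = -22.622 / -38.698 = 0.5846

0.585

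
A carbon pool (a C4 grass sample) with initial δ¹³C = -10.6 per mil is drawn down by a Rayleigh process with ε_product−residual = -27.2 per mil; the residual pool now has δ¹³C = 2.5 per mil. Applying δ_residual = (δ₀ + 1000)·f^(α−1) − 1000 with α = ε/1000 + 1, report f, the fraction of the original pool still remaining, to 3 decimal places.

0.617

α − 1 = ε/1000 = -0.0272
(δ_res + 1000)/(δ₀ + 1000) = (2.5 + 1000)/(-10.6 + 1000) = 1002.5/989.4 = 1.013240
f = 1.013240^(1/-0.0272) = exp(ln(1.013240)/-0.0272) = exp(0.01315/-0.0272)
f = exp(-0.4836) = 0.6166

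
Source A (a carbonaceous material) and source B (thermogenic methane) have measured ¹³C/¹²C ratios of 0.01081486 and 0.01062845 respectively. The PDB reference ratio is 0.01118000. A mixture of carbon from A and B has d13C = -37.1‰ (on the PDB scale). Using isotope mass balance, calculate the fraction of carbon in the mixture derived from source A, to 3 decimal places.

δ_A = (0.01081486/0.01118000 − 1)×1000 = (0.967340 − 1)×1000 = -32.660‰
δ_B = (0.01062845/0.01118000 − 1)×1000 = (0.950666 − 1)×1000 = -49.334‰
f_A = (δ_mix − δ_B)/(δ_A − δ_B) = (-37.1 − (-49.334))/(-32.660 − (-49.334))
f_A = 12.234 / 16.674 = 0.7337

0.734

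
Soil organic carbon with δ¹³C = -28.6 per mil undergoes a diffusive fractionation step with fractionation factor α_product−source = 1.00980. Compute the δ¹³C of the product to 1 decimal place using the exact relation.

δ_product = (δ_source + 1000)·α − 1000
δ_product = (-28.6 + 1000) × 1.00980 − 1000
δ_product = 980.920 − 1000 = -19.08 per mil

-19.1 per mil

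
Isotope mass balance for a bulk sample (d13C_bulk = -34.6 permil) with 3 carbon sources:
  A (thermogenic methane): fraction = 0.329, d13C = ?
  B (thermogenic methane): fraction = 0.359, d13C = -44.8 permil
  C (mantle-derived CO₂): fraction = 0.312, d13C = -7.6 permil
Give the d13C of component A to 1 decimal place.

-49.1 permil

Isotope mass balance: δ_bulk = Σ fᵢ·δᵢ.
-34.6 = 0.329×δ_A + 0.359×(-44.8) + 0.312×(-7.6)
0.329·δ_A = -34.6 − (-18.454) = -16.146
δ_A = -16.146 / 0.329 = -49.07 permil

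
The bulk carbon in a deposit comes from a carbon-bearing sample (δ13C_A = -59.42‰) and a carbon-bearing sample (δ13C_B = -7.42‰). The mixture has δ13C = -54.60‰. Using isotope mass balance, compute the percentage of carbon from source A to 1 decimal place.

90.7%

δ_mix = f_A·δ_A + (1 − f_A)·δ_B  ⇒  f_A = (δ_mix − δ_B)/(δ_A − δ_B)
f_A = (-54.60 − (-7.42)) / (-59.42 − (-7.42))
f_A = -47.18 / -52.00 = 0.9073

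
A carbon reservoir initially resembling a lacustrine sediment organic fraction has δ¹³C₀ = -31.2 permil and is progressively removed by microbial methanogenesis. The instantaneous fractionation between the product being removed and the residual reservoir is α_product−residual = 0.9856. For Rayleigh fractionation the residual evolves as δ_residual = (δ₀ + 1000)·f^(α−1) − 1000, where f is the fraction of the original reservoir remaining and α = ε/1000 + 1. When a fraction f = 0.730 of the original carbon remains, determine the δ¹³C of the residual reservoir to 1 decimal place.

Rayleigh residual: δ_res = (δ₀ + 1000)·f^(α−1) − 1000
α − 1 = -0.01440
f^(α−1) = 0.730^(-0.01440) = 1.004542
δ_res = (-31.2 + 1000) × 1.004542 − 1000 = 973.200 − 1000 = -26.80 permil

-26.8 permil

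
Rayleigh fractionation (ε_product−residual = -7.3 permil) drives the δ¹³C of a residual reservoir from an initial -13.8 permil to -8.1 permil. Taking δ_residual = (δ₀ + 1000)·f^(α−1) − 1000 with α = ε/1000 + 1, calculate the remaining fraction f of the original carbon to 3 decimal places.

0.454

α − 1 = ε/1000 = -0.0073
(δ_res + 1000)/(δ₀ + 1000) = (-8.1 + 1000)/(-13.8 + 1000) = 991.9/986.2 = 1.005780
f = 1.005780^(1/-0.0073) = exp(ln(1.005780)/-0.0073) = exp(0.00576/-0.0073)
f = exp(-0.7895) = 0.4541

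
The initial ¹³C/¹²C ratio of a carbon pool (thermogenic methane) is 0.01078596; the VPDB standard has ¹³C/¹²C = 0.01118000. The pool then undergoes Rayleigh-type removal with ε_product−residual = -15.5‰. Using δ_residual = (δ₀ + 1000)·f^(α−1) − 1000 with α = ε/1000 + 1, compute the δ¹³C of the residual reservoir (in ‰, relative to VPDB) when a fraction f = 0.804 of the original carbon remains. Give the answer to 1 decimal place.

-32.0‰

δ₀ = (0.01078596/0.01118000 − 1)×1000 = (0.964755 − 1)×1000 = -35.245‰
α − 1 = ε/1000 = -0.0155
f^(α−1) = 0.804^(-0.0155) = 1.003387
δ_res = (-35.245 + 1000) × 1.003387 − 1000 = 968.023 − 1000 = -31.98‰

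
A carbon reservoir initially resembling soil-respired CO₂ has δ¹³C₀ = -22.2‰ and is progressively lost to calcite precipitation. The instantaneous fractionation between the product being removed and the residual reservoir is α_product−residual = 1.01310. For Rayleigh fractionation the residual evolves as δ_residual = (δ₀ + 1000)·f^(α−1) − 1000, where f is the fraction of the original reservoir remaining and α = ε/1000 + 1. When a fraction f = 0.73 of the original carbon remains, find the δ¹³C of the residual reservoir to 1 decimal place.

-26.2‰

Rayleigh residual: δ_res = (δ₀ + 1000)·f^(α−1) − 1000
α − 1 = 0.01310
f^(α−1) = 0.73^(0.01310) = 0.995886
δ_res = (-22.2 + 1000) × 0.995886 − 1000 = 973.777 − 1000 = -26.22‰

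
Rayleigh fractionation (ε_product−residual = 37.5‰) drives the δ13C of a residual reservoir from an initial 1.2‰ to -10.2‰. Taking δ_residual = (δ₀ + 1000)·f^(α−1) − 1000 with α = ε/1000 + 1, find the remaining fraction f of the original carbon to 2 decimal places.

0.74

α − 1 = ε/1000 = 0.0375
(δ_res + 1000)/(δ₀ + 1000) = (-10.2 + 1000)/(1.2 + 1000) = 989.8/1001.2 = 0.988614
f = 0.988614^(1/0.0375) = exp(ln(0.988614)/0.0375) = exp(-0.01145/0.0375)
f = exp(-0.3054) = 0.7368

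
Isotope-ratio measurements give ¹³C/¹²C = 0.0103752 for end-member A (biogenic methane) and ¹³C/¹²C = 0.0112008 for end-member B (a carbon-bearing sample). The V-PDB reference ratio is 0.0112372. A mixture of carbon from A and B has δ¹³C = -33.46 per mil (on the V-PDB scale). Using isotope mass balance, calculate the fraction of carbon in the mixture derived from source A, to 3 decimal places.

δ_A = (0.0103752/0.0112372 − 1)×1000 = (0.923290 − 1)×1000 = -76.710 per mil
δ_B = (0.0112008/0.0112372 − 1)×1000 = (0.996761 − 1)×1000 = -3.239 per mil
f_A = (δ_mix − δ_B)/(δ_A − δ_B) = (-33.46 − (-3.239))/(-76.710 − (-3.239))
f_A = -30.221 / -73.470 = 0.4113

0.411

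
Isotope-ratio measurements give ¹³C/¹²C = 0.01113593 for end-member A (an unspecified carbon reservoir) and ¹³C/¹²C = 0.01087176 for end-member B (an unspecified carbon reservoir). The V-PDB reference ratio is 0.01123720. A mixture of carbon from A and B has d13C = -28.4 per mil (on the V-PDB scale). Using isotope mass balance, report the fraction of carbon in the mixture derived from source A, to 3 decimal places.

0.175

δ_A = (0.01113593/0.01123720 − 1)×1000 = (0.990988 − 1)×1000 = -9.012 per mil
δ_B = (0.01087176/0.01123720 − 1)×1000 = (0.967479 − 1)×1000 = -32.521 per mil
f_A = (δ_mix − δ_B)/(δ_A − δ_B) = (-28.4 − (-32.521))/(-9.012 − (-32.521))
f_A = 4.121 / 23.509 = 0.1753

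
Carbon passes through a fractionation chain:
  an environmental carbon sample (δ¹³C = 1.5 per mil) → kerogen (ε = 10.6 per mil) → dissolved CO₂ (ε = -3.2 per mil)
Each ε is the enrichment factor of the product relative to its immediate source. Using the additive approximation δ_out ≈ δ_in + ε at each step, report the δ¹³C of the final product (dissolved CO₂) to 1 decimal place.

step 1: δ ≈ 1.5 + (10.6) = 12.1 per mil
step 2: δ ≈ 12.1 + (-3.2) = 8.9 per mil

8.9 per mil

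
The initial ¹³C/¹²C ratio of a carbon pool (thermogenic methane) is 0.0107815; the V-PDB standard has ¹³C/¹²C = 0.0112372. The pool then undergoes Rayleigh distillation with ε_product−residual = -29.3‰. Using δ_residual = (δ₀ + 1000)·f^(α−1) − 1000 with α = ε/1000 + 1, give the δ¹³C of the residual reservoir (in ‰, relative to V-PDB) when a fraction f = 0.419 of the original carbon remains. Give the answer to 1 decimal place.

δ₀ = (0.0107815/0.0112372 − 1)×1000 = (0.959447 − 1)×1000 = -40.553‰
α − 1 = ε/1000 = -0.0293
f^(α−1) = 0.419^(-0.0293) = 1.025815
δ_res = (-40.553 + 1000) × 1.025815 − 1000 = 984.216 − 1000 = -15.78‰

-15.8‰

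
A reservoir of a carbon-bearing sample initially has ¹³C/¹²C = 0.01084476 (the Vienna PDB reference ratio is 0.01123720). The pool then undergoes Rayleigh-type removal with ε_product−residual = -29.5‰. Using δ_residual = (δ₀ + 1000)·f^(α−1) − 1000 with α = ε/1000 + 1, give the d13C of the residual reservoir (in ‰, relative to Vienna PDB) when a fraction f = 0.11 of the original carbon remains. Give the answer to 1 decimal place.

30.0‰

δ₀ = (0.01084476/0.01123720 − 1)×1000 = (0.965077 − 1)×1000 = -34.923‰
α − 1 = ε/1000 = -0.0295
f^(α−1) = 0.11^(-0.0295) = 1.067281
δ_res = (-34.923 + 1000) × 1.067281 − 1000 = 1030.008 − 1000 = 30.01‰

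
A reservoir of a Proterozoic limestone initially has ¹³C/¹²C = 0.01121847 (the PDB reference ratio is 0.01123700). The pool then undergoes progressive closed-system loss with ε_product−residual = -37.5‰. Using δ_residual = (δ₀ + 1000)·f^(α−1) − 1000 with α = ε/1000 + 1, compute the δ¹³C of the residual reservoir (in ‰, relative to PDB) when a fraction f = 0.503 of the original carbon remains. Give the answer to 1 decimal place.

δ₀ = (0.01121847/0.01123700 − 1)×1000 = (0.998351 − 1)×1000 = -1.649‰
α − 1 = ε/1000 = -0.0375
f^(α−1) = 0.503^(-0.0375) = 1.026104
δ_res = (-1.649 + 1000) × 1.026104 − 1000 = 1024.412 − 1000 = 24.41‰

24.4‰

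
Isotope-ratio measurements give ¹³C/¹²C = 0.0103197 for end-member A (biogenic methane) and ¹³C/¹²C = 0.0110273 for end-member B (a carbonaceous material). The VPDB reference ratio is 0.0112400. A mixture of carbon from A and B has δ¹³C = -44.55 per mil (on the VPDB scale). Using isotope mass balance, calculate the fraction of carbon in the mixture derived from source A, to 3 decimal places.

δ_A = (0.0103197/0.0112400 − 1)×1000 = (0.918123 − 1)×1000 = -81.877 per mil
δ_B = (0.0110273/0.0112400 − 1)×1000 = (0.981077 − 1)×1000 = -18.923 per mil
f_A = (δ_mix − δ_B)/(δ_A − δ_B) = (-44.55 − (-18.923))/(-81.877 − (-18.923))
f_A = -25.627 / -62.954 = 0.4071

0.407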